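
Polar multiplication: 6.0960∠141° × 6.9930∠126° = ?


r = 6.0960 * 6.9930 = 42.6293
theta = 141° + 126° = 267° = 267° (mod 360)

42.6293 cis(267°)


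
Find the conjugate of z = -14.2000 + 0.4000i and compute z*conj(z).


z_bar = -14.2000 - 0.4000i
z*z_bar = (-14.2)^2 + 0.4^2 = 201.64 + 0.16 = 201.8

z_bar = -14.2000 - 0.4000i, z*z_bar = 201.8


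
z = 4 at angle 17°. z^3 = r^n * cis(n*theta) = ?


r^3 = 4^3 = 64
n*theta = 3*17° = 51° = 51° (mod 360)
a = 64*cos(51°) = 40.2765
b = 64*sin(51°) = 49.7373

64 cis(51°) = 40.2765 + 49.7373i


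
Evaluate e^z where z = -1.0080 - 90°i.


e^-1.0080 = 0.3649
cos(-90°) = 0
sin(-90°) = -1
Real = 0.3649*0 = 0
Imag = 0.3649*(-1) = -0.3649

0 - 0.3649i


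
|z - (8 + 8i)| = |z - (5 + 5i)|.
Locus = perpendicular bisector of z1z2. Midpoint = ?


Equal distances means the locus is the perpendicular bisector of z1 and z2.
Midpoint = ((8+5)/2, (8+5)/2) = (6.5000, 6.5000)

Perpendicular bisector through (6.5000, 6.5000)


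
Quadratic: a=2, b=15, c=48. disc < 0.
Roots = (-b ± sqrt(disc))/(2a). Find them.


disc = 15^2 - 4*2*48 = 225 - 384 = -159
sqrt(|disc|) = sqrt(159) = 12.6095
Real part = -15/(2*2) = -3.7500
Imag part = 12.6095/(2*2) = 3.1524

-3.7500 ± 3.1524i


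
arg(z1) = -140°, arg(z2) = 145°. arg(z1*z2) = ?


arg(z1*z2) = -140° + 145° = 5°
Normalized to (-180°, 180°]: 5°

5°


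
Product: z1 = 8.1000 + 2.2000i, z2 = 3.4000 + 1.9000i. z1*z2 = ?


Real = 8.1*3.4 - 2.2*1.9 = 27.54 - 4.18 = 23.36
Imag = 8.1*1.9 + 3.4*2.2 = 15.39 + 7.48 = 22.87

23.3600 + 22.8700i


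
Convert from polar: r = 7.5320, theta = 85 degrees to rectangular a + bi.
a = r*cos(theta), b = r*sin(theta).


a = 7.5320*cos(85°) = 7.5320*0.08716 = 0.6565
b = 7.5320*sin(85°) = 7.5320*0.99619 = 7.5033

0.6565 + 7.5033i


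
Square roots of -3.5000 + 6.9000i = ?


|z| = sqrt(12.25+47.61) = 7.7369
sqrt((|z|+a)/2) = sqrt((7.7369+(-3.5))/2) = sqrt(2.1185) = 1.4555
sqrt((|z|-a)/2) = sqrt((7.7369-(-3.5))/2) = sqrt(5.6185) = 2.3703

±(1.4555 + 2.3703i) i.e. 1.4555 + 2.3703i and -1.4555 - 2.3703i


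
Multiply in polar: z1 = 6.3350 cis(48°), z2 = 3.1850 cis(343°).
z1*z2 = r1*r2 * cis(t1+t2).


r = 6.3350 * 3.1850 = 20.1770
theta = 48° + 343° = 391° = 31° (mod 360)

20.1770 cis(31°)


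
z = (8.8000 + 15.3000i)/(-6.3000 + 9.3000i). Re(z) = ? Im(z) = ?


Multiply by conjugate: (8.8000 + 15.3000i)(-6.3000 - 9.3000i) / ((-6.3)^2 + 9.3^2)
Numerator real = 8.8*(-6.3) + 15.3*9.3 = 86.85
Numerator imag = 15.3*(-6.3) - 8.8*9.3 = -178.23
Denominator = 126.18
Re(z) = 86.85/126.18 = 0.6883
Im(z) = -178.23/126.18 = -1.4125

Re(z) = 0.6883, Im(z) = -1.4125


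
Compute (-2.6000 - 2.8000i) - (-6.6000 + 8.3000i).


Real: -2.6 + 6.6 = 4
Imag: -2.8 - 8.3 = -11.1

4.0000 - 11.1000i


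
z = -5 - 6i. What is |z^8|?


|z| = sqrt(25+36) = sqrt(61) = 7.8102
|z^8| = |z|^8 = (sqrt(61))^8 = 61^4 = 13845841

|z^8| = 13845841


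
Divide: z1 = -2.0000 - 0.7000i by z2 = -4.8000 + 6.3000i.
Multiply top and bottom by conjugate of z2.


Conjugate of z2 = -4.8000 - 6.3000i
Numerator: (-2.0000 - 0.7000i)(-4.8000 - 6.3000i) = 5.1900 + 15.9600i
Denominator: (-4.8)^2 + 6.3^2 = 62.73
Result = (5.1900 + 15.9600i)/62.73

0.0827 + 0.2544i


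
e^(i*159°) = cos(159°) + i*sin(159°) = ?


cos(159°) = -0.9336
sin(159°) = 0.3584

e^(i*159°) = -0.9336 + 0.3584i


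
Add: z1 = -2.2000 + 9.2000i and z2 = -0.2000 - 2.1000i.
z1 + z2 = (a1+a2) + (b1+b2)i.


Real: -2.2 - 0.2 = -2.4
Imag: 9.2 - 2.1 = 7.1

-2.4000 + 7.1000i


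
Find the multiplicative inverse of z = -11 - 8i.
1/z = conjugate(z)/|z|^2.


|z|^2 = 121+64 = 185
1/z = (-11 + 8i)/185

1/z = -0.0595 + 0.0432i


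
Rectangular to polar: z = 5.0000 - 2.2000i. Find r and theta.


r = sqrt(25+4.84) = sqrt(29.84) = 5.4626
theta = atan2(-2.2, 5) = -23.7495 degrees

r = 5.4626, theta = -23.7495 degrees


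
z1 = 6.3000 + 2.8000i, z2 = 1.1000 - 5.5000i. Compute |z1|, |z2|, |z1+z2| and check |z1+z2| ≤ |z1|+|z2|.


|z1| = sqrt(6.3^2 + 2.8^2) = sqrt(47.53) = 6.8942
|z2| = sqrt(1.1^2 + (-5.5)^2) = sqrt(31.46) = 5.6089
z1+z2 = 7.4000 - 2.7000i
|z1+z2| = sqrt(62.05) = 7.8772
|z1|+|z2| = 6.8942 + 5.6089 = 12.5031

|z1+z2| = 7.8772 ≤ |z1|+|z2| = 12.5031 (verified)


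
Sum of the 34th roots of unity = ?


The sum of all 34th roots of unity is 0.
Geometric series: (1 - w^34)/(1 - w) = (1-1)/(1-w) = 0 since w^34 = 1, w ≠ 1.
Alternatively: coefficient of z^33 in z^34 - 1 is 0.

0


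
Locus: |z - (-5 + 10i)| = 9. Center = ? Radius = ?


|z - z0| = r is a circle with center z0 and radius r.
Center = (-5, 10), radius = 9

Circle with center (-5, 10) and radius 9


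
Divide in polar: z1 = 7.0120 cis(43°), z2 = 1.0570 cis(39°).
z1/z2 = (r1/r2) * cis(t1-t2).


r = 7.0120 / 1.0570 = 6.6339
theta = 43° - 39° = 4° = 4° (mod 360)

6.6339 cis(4°)


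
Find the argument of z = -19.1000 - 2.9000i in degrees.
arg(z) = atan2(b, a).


Re = -19.1, Im = -2.9
arg = atan2(-2.9, -19.1) = -171.3666 degrees

arg(z) = -171.3666 degrees


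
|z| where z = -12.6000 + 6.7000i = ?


|z| = sqrt((-12.6)^2 + 6.7^2) = sqrt(158.76 + 44.89) = sqrt(203.65) = 14.2706

|z| = 14.2706


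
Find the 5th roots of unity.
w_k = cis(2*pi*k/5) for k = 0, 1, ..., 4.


The 5th roots of unity are cis(360k/5°) for k=0..4
Angle step = 360/5 = 72°
Primitive root: cis(72°)
Primitive root = 0.3090 + 0.9511i

5 roots at angles: 0°, 72°, 144°, 216°, 288°


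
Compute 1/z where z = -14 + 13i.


|z|^2 = 196+169 = 365
1/z = (-14 - 13i)/365

1/z = -0.0384 - 0.0356i


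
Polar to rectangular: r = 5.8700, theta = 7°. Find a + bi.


a = 5.8700*cos(7°) = 5.8700*0.992546 = 5.8262
b = 5.8700*sin(7°) = 5.8700*0.12187 = 0.7154

5.8262 + 0.7154i


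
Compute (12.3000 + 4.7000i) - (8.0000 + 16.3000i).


Real: 12.3 - 8 = 4.3
Imag: 4.7 - 16.3 = -11.6

4.3000 - 11.6000i


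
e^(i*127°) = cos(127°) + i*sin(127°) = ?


cos(127°) = -0.6018
sin(127°) = 0.7986

e^(i*127°) = -0.6018 + 0.7986i


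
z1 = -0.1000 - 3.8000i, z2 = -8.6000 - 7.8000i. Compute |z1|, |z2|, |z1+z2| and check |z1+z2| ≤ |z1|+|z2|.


|z1| = sqrt((-0.1)^2 + (-3.8)^2) = sqrt(14.45) = 3.8013
|z2| = sqrt((-8.6)^2 + (-7.8)^2) = sqrt(134.8) = 11.6103
z1+z2 = -8.7000 - 11.6000i
|z1+z2| = sqrt(210.25) = 14.5000
|z1|+|z2| = 3.8013 + 11.6103 = 15.4116

|z1+z2| = 14.5000 ≤ |z1|+|z2| = 15.4116 (verified)


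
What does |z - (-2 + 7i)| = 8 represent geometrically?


|z - z0| = r is a circle with center z0 and radius r.
Center = (-2, 7), radius = 8

Circle with center (-2, 7) and radius 8


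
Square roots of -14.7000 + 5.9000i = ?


|z| = sqrt(216.09+34.81) = 15.8398
sqrt((|z|+a)/2) = sqrt((15.8398+(-14.7))/2) = sqrt(0.5699) = 0.7549
sqrt((|z|-a)/2) = sqrt((15.8398-(-14.7))/2) = sqrt(15.2699) = 3.9077

±(0.7549 + 3.9077i) i.e. 0.7549 + 3.9077i and -0.7549 - 3.9077i


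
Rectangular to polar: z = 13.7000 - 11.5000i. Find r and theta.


r = sqrt(187.69+132.25) = sqrt(319.94) = 17.8869
theta = atan2(-11.5, 13.7) = -40.0106 degrees

r = 17.8869, theta = -40.0106 degrees


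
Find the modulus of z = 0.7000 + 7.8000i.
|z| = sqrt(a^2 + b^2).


|z| = sqrt(0.7^2 + 7.8^2) = sqrt(0.49 + 60.84) = sqrt(61.33) = 7.8313

|z| = 7.8313


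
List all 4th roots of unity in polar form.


The 4th roots of unity are cis(360k/4°) for k=0..3
Angle step = 360/4 = 90°
Primitive root: cis(90°)
Primitive root = 0 + 1.0000i

4 roots at angles: 0°, 90°, 180°, 270°


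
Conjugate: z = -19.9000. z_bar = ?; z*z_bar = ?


z_bar = -19.9000
z*z_bar = (-19.9)^2 + 0^2 = 396.01 + 0 = 396.01

z_bar = -19.9000, z*z_bar = 396.01


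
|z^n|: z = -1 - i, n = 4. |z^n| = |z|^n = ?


|z| = sqrt(1+1) = sqrt(2) = 1.4142
|z^4| = |z|^4 = (sqrt(2))^4 = 2^2 = 4

|z^4| = 4


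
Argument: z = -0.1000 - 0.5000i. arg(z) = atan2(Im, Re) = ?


Re = -0.1, Im = -0.5
arg = atan2(-0.5, -0.1) = -101.3099 degrees

arg(z) = -101.3099 degrees


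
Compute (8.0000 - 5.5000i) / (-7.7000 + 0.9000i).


Conjugate of z2 = -7.7000 - 0.9000i
Numerator: (8.0000 - 5.5000i)(-7.7000 - 0.9000i) = -66.5500 + 35.1500i
Denominator: (-7.7)^2 + 0.9^2 = 60.1
Result = (-66.5500 + 35.1500i)/60.1

-1.1073 + 0.5849i


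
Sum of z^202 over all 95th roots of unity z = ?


The roots are w_k = w^k with w = e^(2*pi*i/95), and (w^k)^202 = (w^202)^k.
So S = 1 + u + u^2 + ... + u^(94) with u = w^202.
202 = 2*95 + 12, so 202 is not a multiple of 95: u = (w^95)^2 * w^12 = w^12 ≠ 1 (w is a primitive 95th root), while u^95 = (w^95)^202 = 1.
Geometric series: S = (1 - u^95)/(1 - u) = (1 - 1)/(1 - u) = 0

S = 0


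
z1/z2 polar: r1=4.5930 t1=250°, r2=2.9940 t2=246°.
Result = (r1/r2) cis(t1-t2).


r = 4.5930 / 2.9940 = 1.5341
theta = 250° - 246° = 4° = 4° (mod 360)

1.5341 cis(4°)


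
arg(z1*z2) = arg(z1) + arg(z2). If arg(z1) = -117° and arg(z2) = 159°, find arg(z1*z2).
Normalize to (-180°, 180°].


arg(z1*z2) = -117° + 159° = 42°
Normalized to (-180°, 180°]: 42°

42°


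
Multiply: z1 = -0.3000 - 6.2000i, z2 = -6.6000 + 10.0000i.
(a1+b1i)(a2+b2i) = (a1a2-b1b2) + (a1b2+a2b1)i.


Real = -0.3*(-6.6) - (-6.2)*10 = 1.98 - (-62) = 63.98
Imag = -0.3*10 - (6.6)*(-6.2) = -3 + 40.92 = 37.92

63.9800 + 37.9200i


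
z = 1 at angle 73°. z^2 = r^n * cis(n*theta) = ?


r^2 = 1^2 = 1
n*theta = 2*73° = 146° = 146° (mod 360)
a = 1*cos(146°) = -0.8290
b = 1*sin(146°) = 0.5592

1 cis(146°) = -0.8290 + 0.5592i


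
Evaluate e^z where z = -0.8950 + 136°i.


e^-0.8950 = 0.4086
cos(136°) = -0.7193
sin(136°) = 0.69466
Real = 0.4086*(-0.7193) = -0.2939
Imag = 0.4086*0.69466 = 0.2838

-0.2939 + 0.2838i


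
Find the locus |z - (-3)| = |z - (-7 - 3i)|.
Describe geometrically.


Equal distances means the locus is the perpendicular bisector of z1 and z2.
Midpoint = ((-3+(-7))/2, (0+(-3))/2) = (-5.0000, -1.5000)

Perpendicular bisector through (-5.0000, -1.5000)


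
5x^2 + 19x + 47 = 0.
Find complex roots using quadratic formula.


disc = 19^2 - 4*5*47 = 361 - 940 = -579
sqrt(|disc|) = sqrt(579) = 24.0624
Real part = -19/(2*5) = -1.9000
Imag part = 24.0624/(2*5) = 2.4062

-1.9000 ± 2.4062i


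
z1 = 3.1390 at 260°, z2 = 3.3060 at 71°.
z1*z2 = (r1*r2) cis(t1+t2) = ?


r = 3.1390 * 3.3060 = 10.3775
theta = 260° + 71° = 331° = 331° (mod 360)

10.3775 cis(331°)


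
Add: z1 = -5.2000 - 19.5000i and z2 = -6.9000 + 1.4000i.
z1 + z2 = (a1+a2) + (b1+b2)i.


Real: -5.2 - 6.9 = -12.1
Imag: -19.5 + 1.4 = -18.1

-12.1000 - 18.1000i


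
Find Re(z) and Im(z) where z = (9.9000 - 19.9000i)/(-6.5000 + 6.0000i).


Multiply by conjugate: (9.9000 - 19.9000i)(-6.5000 - 6.0000i) / ((-6.5)^2 + 6^2)
Numerator real = 9.9*(-6.5) - (19.9)*6 = -183.75
Numerator imag = -19.9*(-6.5) - 9.9*6 = 69.95
Denominator = 78.25
Re(z) = -183.75/78.25 = -2.3482
Im(z) = 69.95/78.25 = 0.8939

Re(z) = -2.3482, Im(z) = 0.8939


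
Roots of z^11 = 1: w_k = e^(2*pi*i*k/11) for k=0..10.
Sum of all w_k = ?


The sum of all 11th roots of unity is 0.
Geometric series: (1 - w^11)/(1 - w) = (1-1)/(1-w) = 0 since w^11 = 1, w ≠ 1.
Alternatively: coefficient of z^10 in z^11 - 1 is 0.

0


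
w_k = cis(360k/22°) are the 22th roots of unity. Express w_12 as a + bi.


Angle = 360*12/22 = 196.3636°
a = cos(196.3636°) = -0.9595
b = sin(196.3636°) = -0.2817

-0.9595 - 0.2817i


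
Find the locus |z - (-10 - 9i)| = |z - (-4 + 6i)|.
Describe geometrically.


Equal distances means the locus is the perpendicular bisector of z1 and z2.
Midpoint = ((-10+(-4))/2, (-9+6)/2) = (-7.0000, -1.5000)

Perpendicular bisector through (-7.0000, -1.5000)


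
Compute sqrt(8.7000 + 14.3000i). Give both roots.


|z| = sqrt(75.69+204.49) = 16.7386
sqrt((|z|+a)/2) = sqrt((16.7386+8.7)/2) = sqrt(12.7193) = 3.5664
sqrt((|z|-a)/2) = sqrt((16.7386-8.7)/2) = sqrt(4.0193) = 2.0048

±(3.5664 + 2.0048i) i.e. 3.5664 + 2.0048i and -3.5664 - 2.0048i


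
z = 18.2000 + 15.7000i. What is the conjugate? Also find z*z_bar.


z_bar = 18.2000 - 15.7000i
z*z_bar = 18.2^2 + 15.7^2 = 331.24 + 246.49 = 577.73

z_bar = 18.2000 - 15.7000i, z*z_bar = 577.73


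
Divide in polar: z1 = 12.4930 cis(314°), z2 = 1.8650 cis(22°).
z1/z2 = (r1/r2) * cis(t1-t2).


r = 12.4930 / 1.8650 = 6.6987
theta = 314° - 22° = 292° = 292° (mod 360)

6.6987 cis(292°)


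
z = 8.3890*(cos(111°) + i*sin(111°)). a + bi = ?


a = 8.3890*cos(111°) = 8.3890*(-0.358368) = -3.0063
b = 8.3890*sin(111°) = 8.3890*0.93358 = 7.8318

-3.0063 + 7.8318i


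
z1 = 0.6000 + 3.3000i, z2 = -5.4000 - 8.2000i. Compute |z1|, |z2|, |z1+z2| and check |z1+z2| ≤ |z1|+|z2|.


|z1| = sqrt(0.6^2 + 3.3^2) = sqrt(11.25) = 3.3541
|z2| = sqrt((-5.4)^2 + (-8.2)^2) = sqrt(96.4) = 9.8184
z1+z2 = -4.8000 - 4.9000i
|z1+z2| = sqrt(47.05) = 6.8593
|z1|+|z2| = 3.3541 + 9.8184 = 13.1725

|z1+z2| = 6.8593 ≤ |z1|+|z2| = 13.1725 (verified)


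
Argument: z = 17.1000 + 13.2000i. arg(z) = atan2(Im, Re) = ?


Re = 17.1, Im = 13.2
arg = atan2(13.2, 17.1) = 37.6656 degrees

arg(z) = 37.6656 degrees


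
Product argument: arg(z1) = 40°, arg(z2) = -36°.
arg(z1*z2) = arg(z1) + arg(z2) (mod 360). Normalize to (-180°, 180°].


arg(z1*z2) = 40° - 36° = 4°
Normalized to (-180°, 180°]: 4°

4°


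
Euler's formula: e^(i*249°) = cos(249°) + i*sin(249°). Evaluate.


cos(249°) = -0.3584
sin(249°) = -0.9336

e^(i*249°) = -0.3584 - 0.9336i


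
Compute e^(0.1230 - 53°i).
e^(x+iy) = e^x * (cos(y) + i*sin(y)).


e^0.1230 = 1.1309
cos(-53°) = 0.6018
sin(-53°) = -0.79864
Real = 1.1309*0.6018 = 0.6806
Imag = 1.1309*(-0.79864) = -0.9032

0.6806 - 0.9032i


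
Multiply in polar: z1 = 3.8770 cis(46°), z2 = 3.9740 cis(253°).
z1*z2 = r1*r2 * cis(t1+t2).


r = 3.8770 * 3.9740 = 15.4072
theta = 46° + 253° = 299° = 299° (mod 360)

15.4072 cis(299°)


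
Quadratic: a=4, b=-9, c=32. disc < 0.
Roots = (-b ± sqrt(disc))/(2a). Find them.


disc = (-9)^2 - 4*4*32 = 81 - 512 = -431
sqrt(|disc|) = sqrt(431) = 20.7605
Real part = 9/(2*4) = 1.1250
Imag part = 20.7605/(2*4) = 2.5951

1.1250 ± 2.5951i


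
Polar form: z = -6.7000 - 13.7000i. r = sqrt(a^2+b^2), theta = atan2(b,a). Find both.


r = sqrt(44.89+187.69) = sqrt(232.58) = 15.2506
theta = atan2(-13.7, -6.7) = -116.0610 degrees

r = 15.2506, theta = -116.0610 degrees


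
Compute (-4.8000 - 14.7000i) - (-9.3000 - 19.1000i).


Real: -4.8 + 9.3 = 4.5
Imag: -14.7 + 19.1 = 4.4

4.5000 + 4.4000i


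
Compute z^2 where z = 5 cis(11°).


r^2 = 5^2 = 25
n*theta = 2*11° = 22° = 22° (mod 360)
a = 25*cos(22°) = 23.1796
b = 25*sin(22°) = 9.3652

25 cis(22°) = 23.1796 + 9.3652i


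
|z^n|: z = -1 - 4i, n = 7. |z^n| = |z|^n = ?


|z| = sqrt(1+16) = sqrt(17) = 4.1231
|z^7| = |z|^7 = (sqrt(17))^7 = 17^3 * sqrt(17) = 4913*sqrt(17)

|z^7| = 4913*sqrt(17) ≈ 20256.8179


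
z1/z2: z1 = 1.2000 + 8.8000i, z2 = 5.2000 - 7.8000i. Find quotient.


Conjugate of z2 = 5.2000 + 7.8000i
Numerator: (1.2000 + 8.8000i)(5.2000 + 7.8000i) = -62.4000 + 55.1200i
Denominator: 5.2^2 + (-7.8)^2 = 87.88
Result = (-62.4000 + 55.1200i)/87.88

-0.7101 + 0.6272i


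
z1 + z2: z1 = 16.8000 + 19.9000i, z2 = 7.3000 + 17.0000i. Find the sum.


Real: 16.8 + 7.3 = 24.1
Imag: 19.9 + 17 = 36.9

24.1000 + 36.9000i


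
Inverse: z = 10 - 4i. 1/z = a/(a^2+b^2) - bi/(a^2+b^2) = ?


|z|^2 = 100+16 = 116
1/z = (10 + 4i)/116

1/z = 0.0862 + 0.0345i


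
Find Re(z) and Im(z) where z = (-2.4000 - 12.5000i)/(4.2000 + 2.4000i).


Multiply by conjugate: (-2.4000 - 12.5000i)(4.2000 - 2.4000i) / (4.2^2 + 2.4^2)
Numerator real = -2.4*4.2 - (12.5)*2.4 = -40.08
Numerator imag = -12.5*4.2 - (-2.4)*2.4 = -46.74
Denominator = 23.4
Re(z) = -40.08/23.4 = -1.7128
Im(z) = -46.74/23.4 = -1.9974

Re(z) = -1.7128, Im(z) = -1.9974


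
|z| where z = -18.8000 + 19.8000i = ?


|z| = sqrt((-18.8)^2 + 19.8^2) = sqrt(353.44 + 392.04) = sqrt(745.48) = 27.3035

|z| = 27.3035


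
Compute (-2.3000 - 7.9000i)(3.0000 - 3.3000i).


Real = -2.3*3 - (-7.9)*(-3.3) = -6.9 - 26.07 = -32.97
Imag = -2.3*(-3.3) + 3*(-7.9) = 7.59 - (23.7) = -16.11

-32.9700 - 16.1100i


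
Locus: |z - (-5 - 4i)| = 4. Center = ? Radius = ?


|z - z0| = r is a circle with center z0 and radius r.
Center = (-5, -4), radius = 4

Circle with center (-5, -4) and radius 4


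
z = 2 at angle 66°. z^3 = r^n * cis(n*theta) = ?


r^3 = 2^3 = 8
n*theta = 3*66° = 198° = 198° (mod 360)
a = 8*cos(198°) = -7.6085
b = 8*sin(198°) = -2.4721

8 cis(198°) = -7.6085 - 2.4721i


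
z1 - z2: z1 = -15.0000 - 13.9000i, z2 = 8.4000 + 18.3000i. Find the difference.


Real: -15 - 8.4 = -23.4
Imag: -13.9 - 18.3 = -32.2

-23.4000 - 32.2000i


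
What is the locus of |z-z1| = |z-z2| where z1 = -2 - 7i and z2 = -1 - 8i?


Equal distances means the locus is the perpendicular bisector of z1 and z2.
Midpoint = ((-2+(-1))/2, (-7+(-8))/2) = (-1.5000, -7.5000)

Perpendicular bisector through (-1.5000, -7.5000)


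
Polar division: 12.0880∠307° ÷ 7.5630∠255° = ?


r = 12.0880 / 7.5630 = 1.5983
theta = 307° - 255° = 52° = 52° (mod 360)

1.5983 cis(52°)


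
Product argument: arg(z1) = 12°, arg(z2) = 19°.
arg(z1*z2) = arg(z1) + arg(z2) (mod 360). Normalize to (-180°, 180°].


arg(z1*z2) = 12° + 19° = 31°
Normalized to (-180°, 180°]: 31°

31°


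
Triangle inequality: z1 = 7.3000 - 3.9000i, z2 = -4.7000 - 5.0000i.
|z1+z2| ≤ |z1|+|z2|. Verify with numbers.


|z1| = sqrt(7.3^2 + (-3.9)^2) = sqrt(68.5) = 8.2765
|z2| = sqrt((-4.7)^2 + (-5)^2) = sqrt(47.09) = 6.8622
z1+z2 = 2.6000 - 8.9000i
|z1+z2| = sqrt(85.97) = 9.2720
|z1|+|z2| = 8.2765 + 6.8622 = 15.1387

|z1+z2| = 9.2720 ≤ |z1|+|z2| = 15.1387 (verified)


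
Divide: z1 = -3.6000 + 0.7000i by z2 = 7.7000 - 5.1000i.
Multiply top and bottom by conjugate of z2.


Conjugate of z2 = 7.7000 + 5.1000i
Numerator: (-3.6000 + 0.7000i)(7.7000 + 5.1000i) = -31.2900 - 12.9700i
Denominator: 7.7^2 + (-5.1)^2 = 85.3
Result = (-31.2900 - 12.9700i)/85.3

-0.3668 - 0.1521i


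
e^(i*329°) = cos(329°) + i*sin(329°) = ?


cos(329°) = 0.8572
sin(329°) = -0.5150

e^(i*329°) = 0.8572 - 0.5150i


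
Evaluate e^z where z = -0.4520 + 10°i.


e^-0.4520 = 0.6364
cos(10°) = 0.9848
sin(10°) = 0.1736
Real = 0.6364*0.9848 = 0.6267
Imag = 0.6364*0.1736 = 0.1105

0.6267 + 0.1105i


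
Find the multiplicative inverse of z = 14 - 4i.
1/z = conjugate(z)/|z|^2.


|z|^2 = 196+16 = 212
1/z = (14 + 4i)/212

1/z = 0.0660 + 0.0189i


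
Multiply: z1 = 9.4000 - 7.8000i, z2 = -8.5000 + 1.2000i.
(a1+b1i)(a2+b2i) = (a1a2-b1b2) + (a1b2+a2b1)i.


Real = 9.4*(-8.5) - (-7.8)*1.2 = -79.9 - (-9.36) = -70.54
Imag = 9.4*1.2 - (8.5)*(-7.8) = 11.28 + 66.3 = 77.58

-70.5400 + 77.5800i


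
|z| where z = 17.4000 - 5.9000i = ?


|z| = sqrt(17.4^2 + (-5.9)^2) = sqrt(302.76 + 34.81) = sqrt(337.57) = 18.3731

|z| = 18.3731


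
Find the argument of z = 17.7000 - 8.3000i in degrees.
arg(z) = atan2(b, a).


Re = 17.7, Im = -8.3
arg = atan2(-8.3, 17.7) = -25.1231 degrees

arg(z) = -25.1231 degrees


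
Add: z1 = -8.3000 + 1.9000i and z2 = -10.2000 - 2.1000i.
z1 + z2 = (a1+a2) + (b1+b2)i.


Real: -8.3 - 10.2 = -18.5
Imag: 1.9 - 2.1 = -0.2

-18.5000 - 0.2000i


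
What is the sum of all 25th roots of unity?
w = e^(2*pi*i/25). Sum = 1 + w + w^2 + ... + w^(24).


The sum of all 25th roots of unity is 0.
Geometric series: (1 - w^25)/(1 - w) = (1-1)/(1-w) = 0 since w^25 = 1, w ≠ 1.
Alternatively: coefficient of z^24 in z^25 - 1 is 0.

0


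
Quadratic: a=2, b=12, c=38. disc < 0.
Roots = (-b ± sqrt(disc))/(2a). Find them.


disc = 12^2 - 4*2*38 = 144 - 304 = -160
sqrt(|disc|) = sqrt(160) = 12.6491
Real part = -12/(2*2) = -3.0000
Imag part = 12.6491/(2*2) = 3.1623

-3.0000 ± 3.1623i


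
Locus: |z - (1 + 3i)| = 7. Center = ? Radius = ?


|z - z0| = r is a circle with center z0 and radius r.
Center = (1, 3), radius = 7

Circle with center (1, 3) and radius 7


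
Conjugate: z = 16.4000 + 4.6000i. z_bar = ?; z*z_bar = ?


z_bar = 16.4000 - 4.6000i
z*z_bar = 16.4^2 + 4.6^2 = 268.96 + 21.16 = 290.12

z_bar = 16.4000 - 4.6000i, z*z_bar = 290.12


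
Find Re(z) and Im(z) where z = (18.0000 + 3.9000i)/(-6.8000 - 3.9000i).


Multiply by conjugate: (18.0000 + 3.9000i)(-6.8000 + 3.9000i) / ((-6.8)^2 + (-3.9)^2)
Numerator real = 18*(-6.8) + 3.9*(-3.9) = -137.61
Numerator imag = 3.9*(-6.8) - 18*(-3.9) = 43.68
Denominator = 61.45
Re(z) = -137.61/61.45 = -2.2394
Im(z) = 43.68/61.45 = 0.7108

Re(z) = -2.2394, Im(z) = 0.7108


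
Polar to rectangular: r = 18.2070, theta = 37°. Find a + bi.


a = 18.2070*cos(37°) = 18.2070*0.79864 = 14.5408
b = 18.2070*sin(37°) = 18.2070*0.601815 = 10.9572

14.5408 + 10.9572i


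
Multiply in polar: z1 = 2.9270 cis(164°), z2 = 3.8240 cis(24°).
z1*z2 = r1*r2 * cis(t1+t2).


r = 2.9270 * 3.8240 = 11.1928
theta = 164° + 24° = 188° = 188° (mod 360)

11.1928 cis(188°)


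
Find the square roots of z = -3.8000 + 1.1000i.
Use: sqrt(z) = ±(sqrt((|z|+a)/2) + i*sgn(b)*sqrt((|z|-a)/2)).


|z| = sqrt(14.44+1.21) = 3.9560
sqrt((|z|+a)/2) = sqrt((3.9560+(-3.8))/2) = sqrt(0.0780) = 0.2793
sqrt((|z|-a)/2) = sqrt((3.9560-(-3.8))/2) = sqrt(3.8780) = 1.9693

±(0.2793 + 1.9693i) i.e. 0.2793 + 1.9693i and -0.2793 - 1.9693i


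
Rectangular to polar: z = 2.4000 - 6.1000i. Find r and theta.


r = sqrt(5.76+37.21) = sqrt(42.97) = 6.5552
theta = atan2(-6.1, 2.4) = -68.5232 degrees

r = 6.5552, theta = -68.5232 degrees


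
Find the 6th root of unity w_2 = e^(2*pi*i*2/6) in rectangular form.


Angle = 360*2/6 = 120°
a = cos(120°) = -0.5000
b = sin(120°) = 0.8660

-0.5000 + 0.8660i


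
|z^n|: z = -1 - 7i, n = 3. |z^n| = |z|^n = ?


|z| = sqrt(1+49) = sqrt(50) = 7.0711
|z^3| = |z|^3 = (sqrt(50))^3 = 50*sqrt(50)

|z^3| = 50*sqrt(50) ≈ 353.5534


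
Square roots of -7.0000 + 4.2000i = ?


|z| = sqrt(49+17.64) = 8.1633
sqrt((|z|+a)/2) = sqrt((8.1633+(-7))/2) = sqrt(0.5817) = 0.7627
sqrt((|z|-a)/2) = sqrt((8.1633-(-7))/2) = sqrt(7.5817) = 2.7535

±(0.7627 + 2.7535i) i.e. 0.7627 + 2.7535i and -0.7627 - 2.7535i


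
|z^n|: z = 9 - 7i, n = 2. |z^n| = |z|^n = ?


|z| = sqrt(81+49) = sqrt(130) = 11.4018
|z^2| = |z|^2 = (sqrt(130))^2 = 130

|z^2| = 130


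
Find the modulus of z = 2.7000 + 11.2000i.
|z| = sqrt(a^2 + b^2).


|z| = sqrt(2.7^2 + 11.2^2) = sqrt(7.29 + 125.44) = sqrt(132.73) = 11.5209

|z| = 11.5209


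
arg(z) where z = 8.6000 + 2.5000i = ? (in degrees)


Re = 8.6, Im = 2.5
arg = atan2(2.5, 8.6) = 16.2090 degrees

arg(z) = 16.2090 degrees


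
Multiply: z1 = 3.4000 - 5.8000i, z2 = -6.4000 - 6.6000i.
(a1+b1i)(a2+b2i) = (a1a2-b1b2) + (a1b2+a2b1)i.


Real = 3.4*(-6.4) - (-5.8)*(-6.6) = -21.76 - 38.28 = -60.04
Imag = 3.4*(-6.6) - (6.4)*(-5.8) = -22.44 + 37.12 = 14.68

-60.0400 + 14.6800i


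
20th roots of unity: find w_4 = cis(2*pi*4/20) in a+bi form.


Angle = 360*4/20 = 72°
a = cos(72°) = 0.3090
b = sin(72°) = 0.9511

0.3090 + 0.9511i


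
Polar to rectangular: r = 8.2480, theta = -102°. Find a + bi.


a = 8.2480*cos(-102°) = 8.2480*(-0.207912) = -1.7149
b = 8.2480*sin(-102°) = 8.2480*(-0.97815) = -8.0678

-1.7149 - 8.0678i


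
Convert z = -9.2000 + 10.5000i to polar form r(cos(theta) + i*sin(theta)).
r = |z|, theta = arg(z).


r = sqrt(84.64+110.25) = sqrt(194.89) = 13.9603
theta = atan2(10.5, -9.2) = 131.2245 degrees

r = 13.9603, theta = 131.2245 degrees


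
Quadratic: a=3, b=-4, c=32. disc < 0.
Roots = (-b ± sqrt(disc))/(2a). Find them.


disc = (-4)^2 - 4*3*32 = 16 - 384 = -368
sqrt(|disc|) = sqrt(368) = 19.1833
Real part = 4/(2*3) = 0.6667
Imag part = 19.1833/(2*3) = 3.1972

0.6667 ± 3.1972i


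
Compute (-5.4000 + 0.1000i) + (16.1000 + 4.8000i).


Real: -5.4 + 16.1 = 10.7
Imag: 0.1 + 4.8 = 4.9

10.7000 + 4.9000i


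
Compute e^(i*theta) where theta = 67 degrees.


cos(67°) = 0.3907
sin(67°) = 0.9205

e^(i*67°) = 0.3907 + 0.9205i


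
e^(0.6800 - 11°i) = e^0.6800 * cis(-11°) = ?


e^0.6800 = 1.9739
cos(-11°) = 0.9816
sin(-11°) = -0.1908
Real = 1.9739*0.9816 = 1.9376
Imag = 1.9739*(-0.1908) = -0.3766

1.9376 - 0.3766i


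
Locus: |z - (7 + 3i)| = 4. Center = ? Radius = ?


|z - z0| = r is a circle with center z0 and radius r.
Center = (7, 3), radius = 4

Circle with center (7, 3) and radius 4


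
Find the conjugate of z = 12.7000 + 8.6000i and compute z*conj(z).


z_bar = 12.7000 - 8.6000i
z*z_bar = 12.7^2 + 8.6^2 = 161.29 + 73.96 = 235.25

z_bar = 12.7000 - 8.6000i, z*z_bar = 235.25


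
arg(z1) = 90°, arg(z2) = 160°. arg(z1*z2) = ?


arg(z1*z2) = 90° + 160° = 250°
Normalized to (-180°, 180°]: -110°

-110°


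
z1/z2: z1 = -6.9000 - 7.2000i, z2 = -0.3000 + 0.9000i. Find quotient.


Conjugate of z2 = -0.3000 - 0.9000i
Numerator: (-6.9000 - 7.2000i)(-0.3000 - 0.9000i) = -4.4100 + 8.3700i
Denominator: (-0.3)^2 + 0.9^2 = 0.9
Result = (-4.4100 + 8.3700i)/0.9

-4.9000 + 9.3000i


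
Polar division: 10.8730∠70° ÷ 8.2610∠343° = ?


r = 10.8730 / 8.2610 = 1.3162
theta = 70° - 343° = -273° = 87° (mod 360)

1.3162 cis(87°)


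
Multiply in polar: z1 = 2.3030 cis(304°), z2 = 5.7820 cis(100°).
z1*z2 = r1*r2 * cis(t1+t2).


r = 2.3030 * 5.7820 = 13.3159
theta = 304° + 100° = 404° = 44° (mod 360)

13.3159 cis(44°)


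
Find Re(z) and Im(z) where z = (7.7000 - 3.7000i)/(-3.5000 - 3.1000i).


Multiply by conjugate: (7.7000 - 3.7000i)(-3.5000 + 3.1000i) / ((-3.5)^2 + (-3.1)^2)
Numerator real = 7.7*(-3.5) - (3.7)*(-3.1) = -15.48
Numerator imag = -3.7*(-3.5) - 7.7*(-3.1) = 36.82
Denominator = 21.86
Re(z) = -15.48/21.86 = -0.7081
Im(z) = 36.82/21.86 = 1.6844

Re(z) = -0.7081, Im(z) = 1.6844


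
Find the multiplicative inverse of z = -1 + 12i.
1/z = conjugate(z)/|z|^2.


|z|^2 = 1+144 = 145
1/z = (-1 - 12i)/145

1/z = -0.0069 - 0.0828i


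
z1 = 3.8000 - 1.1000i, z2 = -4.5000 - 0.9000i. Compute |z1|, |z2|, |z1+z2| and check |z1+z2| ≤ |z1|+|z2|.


|z1| = sqrt(3.8^2 + (-1.1)^2) = sqrt(15.65) = 3.9560
|z2| = sqrt((-4.5)^2 + (-0.9)^2) = sqrt(21.06) = 4.5891
z1+z2 = -0.7000 - 2.0000i
|z1+z2| = sqrt(4.49) = 2.1190
|z1|+|z2| = 3.9560 + 4.5891 = 8.5451

|z1+z2| = 2.1190 ≤ |z1|+|z2| = 8.5451 (verified)


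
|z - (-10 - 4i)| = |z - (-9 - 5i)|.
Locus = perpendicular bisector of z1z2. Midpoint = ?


Equal distances means the locus is the perpendicular bisector of z1 and z2.
Midpoint = ((-10+(-9))/2, (-4+(-5))/2) = (-9.5000, -4.5000)

Perpendicular bisector through (-9.5000, -4.5000)


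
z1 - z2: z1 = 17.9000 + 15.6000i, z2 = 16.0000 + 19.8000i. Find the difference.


Real: 17.9 - 16 = 1.9
Imag: 15.6 - 19.8 = -4.2

1.9000 - 4.2000i


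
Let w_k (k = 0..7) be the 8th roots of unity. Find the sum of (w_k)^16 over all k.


The roots are w_k = w^k with w = e^(2*pi*i/8), and (w^k)^16 = (w^16)^k.
So S = 1 + u + u^2 + ... + u^(7) with u = w^16.
16 = 2*8 + 0, so 16 is a multiple of 8 and u = (w^8)^2 = 1.
Every one of the 8 terms equals 1: S = 8

S = 8


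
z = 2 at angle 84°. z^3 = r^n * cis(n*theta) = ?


r^3 = 2^3 = 8
n*theta = 3*84° = 252° = 252° (mod 360)
a = 8*cos(252°) = -2.4721
b = 8*sin(252°) = -7.6085

8 cis(252°) = -2.4721 - 7.6085i


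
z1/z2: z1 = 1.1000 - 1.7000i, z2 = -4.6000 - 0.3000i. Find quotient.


Conjugate of z2 = -4.6000 + 0.3000i
Numerator: (1.1000 - 1.7000i)(-4.6000 + 0.3000i) = -4.5500 + 8.1500i
Denominator: (-4.6)^2 + (-0.3)^2 = 21.25
Result = (-4.5500 + 8.1500i)/21.25

-0.2141 + 0.3835i


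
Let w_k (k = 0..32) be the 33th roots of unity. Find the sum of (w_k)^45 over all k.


The roots are w_k = w^k with w = e^(2*pi*i/33), and (w^k)^45 = (w^45)^k.
So S = 1 + u + u^2 + ... + u^(32) with u = w^45.
45 = 1*33 + 12, so 45 is not a multiple of 33: u = (w^33)^1 * w^12 = w^12 ≠ 1 (w is a primitive 33th root), while u^33 = (w^33)^45 = 1.
Geometric series: S = (1 - u^33)/(1 - u) = (1 - 1)/(1 - u) = 0

S = 0


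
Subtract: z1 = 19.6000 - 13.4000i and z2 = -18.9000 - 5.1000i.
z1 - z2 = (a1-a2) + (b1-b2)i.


Real: 19.6 + 18.9 = 38.5
Imag: -13.4 + 5.1 = -8.3

38.5000 - 8.3000i


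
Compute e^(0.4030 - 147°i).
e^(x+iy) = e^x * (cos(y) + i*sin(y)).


e^0.4030 = 1.4963
cos(-147°) = -0.8387
sin(-147°) = -0.5446
Real = 1.4963*(-0.8387) = -1.2549
Imag = 1.4963*(-0.5446) = -0.8149

-1.2549 - 0.8149i


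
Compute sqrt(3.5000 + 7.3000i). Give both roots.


|z| = sqrt(12.25+53.29) = 8.0957
sqrt((|z|+a)/2) = sqrt((8.0957+3.5)/2) = sqrt(5.7978) = 2.4079
sqrt((|z|-a)/2) = sqrt((8.0957-3.5)/2) = sqrt(2.2978) = 1.5159

±(2.4079 + 1.5159i) i.e. 2.4079 + 1.5159i and -2.4079 - 1.5159i


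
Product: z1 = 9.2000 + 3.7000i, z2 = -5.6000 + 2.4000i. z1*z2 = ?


Real = 9.2*(-5.6) - 3.7*2.4 = -51.52 - 8.88 = -60.4
Imag = 9.2*2.4 - (5.6)*3.7 = 22.08 - (20.72) = 1.36

-60.4000 + 1.3600i


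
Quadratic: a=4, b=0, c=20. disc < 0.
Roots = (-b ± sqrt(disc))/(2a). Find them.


disc = 0^2 - 4*4*20 = 0 - 320 = -320
sqrt(|disc|) = sqrt(320) = 17.8885
Real part = 0/(2*4) = 0
Imag part = 17.8885/(2*4) = 2.2361

0 ± 2.2361i


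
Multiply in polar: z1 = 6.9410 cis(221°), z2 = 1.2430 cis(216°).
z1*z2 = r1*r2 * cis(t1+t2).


r = 6.9410 * 1.2430 = 8.6277
theta = 221° + 216° = 437° = 77° (mod 360)

8.6277 cis(77°)


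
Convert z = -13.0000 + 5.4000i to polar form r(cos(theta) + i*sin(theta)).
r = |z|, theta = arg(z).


r = sqrt(169+29.16) = sqrt(198.16) = 14.0769
theta = atan2(5.4, -13) = 157.4428 degrees

r = 14.0769, theta = 157.4428 degrees


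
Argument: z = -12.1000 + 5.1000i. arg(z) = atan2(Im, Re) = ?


Re = -12.1, Im = 5.1
arg = atan2(5.1, -12.1) = 157.1452 degrees

arg(z) = 157.1452 degrees


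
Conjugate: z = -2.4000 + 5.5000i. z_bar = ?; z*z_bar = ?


z_bar = -2.4000 - 5.5000i
z*z_bar = (-2.4)^2 + 5.5^2 = 5.76 + 30.25 = 36.01

z_bar = -2.4000 - 5.5000i, z*z_bar = 36.01


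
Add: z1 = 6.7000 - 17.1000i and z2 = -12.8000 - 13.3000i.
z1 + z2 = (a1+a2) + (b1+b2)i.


Real: 6.7 - 12.8 = -6.1
Imag: -17.1 - 13.3 = -30.4

-6.1000 - 30.4000i


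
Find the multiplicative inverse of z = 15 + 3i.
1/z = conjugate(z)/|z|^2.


|z|^2 = 225+9 = 234
1/z = (15 - 3i)/234

1/z = 0.0641 - 0.0128i


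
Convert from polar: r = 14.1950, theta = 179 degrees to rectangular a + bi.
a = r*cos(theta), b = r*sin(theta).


a = 14.1950*cos(179°) = 14.1950*(-0.999848) = -14.1928
b = 14.1950*sin(179°) = 14.1950*0.01745 = 0.2477

-14.1928 + 0.2477i


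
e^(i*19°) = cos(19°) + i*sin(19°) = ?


cos(19°) = 0.9455
sin(19°) = 0.3256

e^(i*19°) = 0.9455 + 0.3256i


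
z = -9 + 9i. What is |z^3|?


|z| = sqrt(81+81) = sqrt(162) = 12.7279
|z^3| = |z|^3 = (sqrt(162))^3 = 162*sqrt(162)

|z^3| = 162*sqrt(162) ≈ 2061.9234


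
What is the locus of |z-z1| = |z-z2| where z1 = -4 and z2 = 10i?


Equal distances means the locus is the perpendicular bisector of z1 and z2.
Midpoint = ((-4+0)/2, (0+10)/2) = (-2.0000, 5.0000)

Perpendicular bisector through (-2.0000, 5.0000)


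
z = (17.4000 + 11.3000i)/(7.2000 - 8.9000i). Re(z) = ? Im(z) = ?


Multiply by conjugate: (17.4000 + 11.3000i)(7.2000 + 8.9000i) / (7.2^2 + (-8.9)^2)
Numerator real = 17.4*7.2 + 11.3*(-8.9) = 24.71
Numerator imag = 11.3*7.2 - 17.4*(-8.9) = 236.22
Denominator = 131.05
Re(z) = 24.71/131.05 = 0.1886
Im(z) = 236.22/131.05 = 1.8025

Re(z) = 0.1886, Im(z) = 1.8025


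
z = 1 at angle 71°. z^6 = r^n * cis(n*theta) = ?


r^6 = 1^6 = 1
n*theta = 6*71° = 426° = 66° (mod 360)
a = 1*cos(66°) = 0.4067
b = 1*sin(66°) = 0.9135

1 cis(66°) = 0.4067 + 0.9135i


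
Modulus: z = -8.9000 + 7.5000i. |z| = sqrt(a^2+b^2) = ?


|z| = sqrt((-8.9)^2 + 7.5^2) = sqrt(79.21 + 56.25) = sqrt(135.46) = 11.6387

|z| = 11.6387


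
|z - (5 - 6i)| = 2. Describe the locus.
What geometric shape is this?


|z - z0| = r is a circle with center z0 and radius r.
Center = (5, -6), radius = 2

Circle with center (5, -6) and radius 2


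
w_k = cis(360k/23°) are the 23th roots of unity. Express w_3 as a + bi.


Angle = 360*3/23 = 46.9565°
a = cos(46.9565°) = 0.6826
b = sin(46.9565°) = 0.7308

0.6826 + 0.7308i


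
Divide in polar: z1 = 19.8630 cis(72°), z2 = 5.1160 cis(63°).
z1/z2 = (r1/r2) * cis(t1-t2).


r = 19.8630 / 5.1160 = 3.8825
theta = 72° - 63° = 9° = 9° (mod 360)

3.8825 cis(9°)


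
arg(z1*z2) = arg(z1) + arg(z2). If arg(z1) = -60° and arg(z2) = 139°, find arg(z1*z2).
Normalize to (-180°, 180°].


arg(z1*z2) = -60° + 139° = 79°
Normalized to (-180°, 180°]: 79°

79°


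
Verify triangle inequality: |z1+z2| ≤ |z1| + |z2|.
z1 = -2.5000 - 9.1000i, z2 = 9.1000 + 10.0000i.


|z1| = sqrt((-2.5)^2 + (-9.1)^2) = sqrt(89.06) = 9.4372
|z2| = sqrt(9.1^2 + 10^2) = sqrt(182.81) = 13.5207
z1+z2 = 6.6000 + 0.9000i
|z1+z2| = sqrt(44.37) = 6.6611
|z1|+|z2| = 9.4372 + 13.5207 = 22.9579

|z1+z2| = 6.6611 ≤ |z1|+|z2| = 22.9579 (verified)


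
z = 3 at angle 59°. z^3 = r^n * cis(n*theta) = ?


r^3 = 3^3 = 27
n*theta = 3*59° = 177° = 177° (mod 360)
a = 27*cos(177°) = -26.9630
b = 27*sin(177°) = 1.4131

27 cis(177°) = -26.9630 + 1.4131i


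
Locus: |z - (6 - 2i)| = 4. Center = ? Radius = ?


|z - z0| = r is a circle with center z0 and radius r.
Center = (6, -2), radius = 4

Circle with center (6, -2) and radius 4


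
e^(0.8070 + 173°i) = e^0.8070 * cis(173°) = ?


e^0.8070 = 2.2412
cos(173°) = -0.99255
sin(173°) = 0.12187
Real = 2.2412*(-0.99255) = -2.2245
Imag = 2.2412*0.12187 = 0.2731

-2.2245 + 0.2731i


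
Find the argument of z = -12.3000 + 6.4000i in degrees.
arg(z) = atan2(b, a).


Re = -12.3, Im = 6.4
arg = atan2(6.4, -12.3) = 152.5109 degrees

arg(z) = 152.5109 degrees


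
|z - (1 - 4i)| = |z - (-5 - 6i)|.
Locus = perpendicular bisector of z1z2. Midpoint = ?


Equal distances means the locus is the perpendicular bisector of z1 and z2.
Midpoint = ((1+(-5))/2, (-4+(-6))/2) = (-2.0000, -5.0000)

Perpendicular bisector through (-2.0000, -5.0000)


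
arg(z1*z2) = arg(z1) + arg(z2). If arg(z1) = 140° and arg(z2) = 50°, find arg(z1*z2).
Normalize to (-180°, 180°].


arg(z1*z2) = 140° + 50° = 190°
Normalized to (-180°, 180°]: -170°

-170°


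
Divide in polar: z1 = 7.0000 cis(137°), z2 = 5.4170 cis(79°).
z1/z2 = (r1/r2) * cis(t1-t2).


r = 7.0000 / 5.4170 = 1.2922
theta = 137° - 79° = 58° = 58° (mod 360)

1.2922 cis(58°)


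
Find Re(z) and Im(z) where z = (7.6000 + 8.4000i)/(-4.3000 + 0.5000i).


Multiply by conjugate: (7.6000 + 8.4000i)(-4.3000 - 0.5000i) / ((-4.3)^2 + 0.5^2)
Numerator real = 7.6*(-4.3) + 8.4*0.5 = -28.48
Numerator imag = 8.4*(-4.3) - 7.6*0.5 = -39.92
Denominator = 18.74
Re(z) = -28.48/18.74 = -1.5197
Im(z) = -39.92/18.74 = -2.1302

Re(z) = -1.5197, Im(z) = -2.1302


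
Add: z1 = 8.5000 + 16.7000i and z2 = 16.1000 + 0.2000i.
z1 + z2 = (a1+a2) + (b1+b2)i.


Real: 8.5 + 16.1 = 24.6
Imag: 16.7 + 0.2 = 16.9

24.6000 + 16.9000i


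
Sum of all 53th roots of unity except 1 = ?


With w = e^(2*pi*i/53), all 53 of the 53th roots of unity w^0 = 1, w, ..., w^(52) sum to 0: 1 + w + ... + w^(52) = (1 - w^53)/(1 - w) = 0 since w^53 = 1, w ≠ 1.
Removing the root 1: w + w^2 + ... + w^(52) = 0 - 1 = -1

Sum = -1


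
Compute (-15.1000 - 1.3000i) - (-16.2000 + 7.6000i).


Real: -15.1 + 16.2 = 1.1
Imag: -1.3 - 7.6 = -8.9

1.1000 - 8.9000i


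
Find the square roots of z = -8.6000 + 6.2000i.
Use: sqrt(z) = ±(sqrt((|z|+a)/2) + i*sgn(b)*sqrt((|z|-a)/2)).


|z| = sqrt(73.96+38.44) = 10.6019
sqrt((|z|+a)/2) = sqrt((10.6019+(-8.6))/2) = sqrt(1.0009) = 1.0005
sqrt((|z|-a)/2) = sqrt((10.6019-(-8.6))/2) = sqrt(9.6009) = 3.0985

±(1.0005 + 3.0985i) i.e. 1.0005 + 3.0985i and -1.0005 - 3.0985i


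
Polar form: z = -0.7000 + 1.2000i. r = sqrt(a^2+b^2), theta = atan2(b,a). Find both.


r = sqrt(0.49+1.44) = sqrt(1.93) = 1.3892
theta = atan2(1.2, -0.7) = 120.2564 degrees

r = 1.3892, theta = 120.2564 degrees


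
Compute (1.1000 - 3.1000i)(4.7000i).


Real = 1.1*0 - (-3.1)*4.7 = 0 - (-14.57) = 14.57
Imag = 1.1*4.7 + 0*(-3.1) = 5.17 + 0 = 5.17

14.5700 + 5.1700i


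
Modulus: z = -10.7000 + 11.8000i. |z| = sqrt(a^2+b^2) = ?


|z| = sqrt((-10.7)^2 + 11.8^2) = sqrt(114.49 + 139.24) = sqrt(253.73) = 15.9289

|z| = 15.9289


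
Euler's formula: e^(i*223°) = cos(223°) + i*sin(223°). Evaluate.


cos(223°) = -0.7314
sin(223°) = -0.6820

e^(i*223°) = -0.7314 - 0.6820i


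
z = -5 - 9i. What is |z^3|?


|z| = sqrt(25+81) = sqrt(106) = 10.2956
|z^3| = |z|^3 = (sqrt(106))^3 = 106*sqrt(106)

|z^3| = 106*sqrt(106) ≈ 1091.3368


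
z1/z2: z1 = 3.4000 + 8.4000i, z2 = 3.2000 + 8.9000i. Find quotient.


Conjugate of z2 = 3.2000 - 8.9000i
Numerator: (3.4000 + 8.4000i)(3.2000 - 8.9000i) = 85.6400 - 3.3800i
Denominator: 3.2^2 + 8.9^2 = 89.45
Result = (85.6400 - 3.3800i)/89.45

0.9574 - 0.0378i


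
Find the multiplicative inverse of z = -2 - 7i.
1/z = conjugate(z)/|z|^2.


|z|^2 = 4+49 = 53
1/z = (-2 + 7i)/53

1/z = -0.0377 + 0.1321i


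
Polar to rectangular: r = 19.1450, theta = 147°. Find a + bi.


a = 19.1450*cos(147°) = 19.1450*(-0.83867) = -16.0563
b = 19.1450*sin(147°) = 19.1450*0.54464 = 10.4271

-16.0563 + 10.4271i


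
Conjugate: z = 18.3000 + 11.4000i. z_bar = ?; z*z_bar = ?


z_bar = 18.3000 - 11.4000i
z*z_bar = 18.3^2 + 11.4^2 = 334.89 + 129.96 = 464.85

z_bar = 18.3000 - 11.4000i, z*z_bar = 464.85


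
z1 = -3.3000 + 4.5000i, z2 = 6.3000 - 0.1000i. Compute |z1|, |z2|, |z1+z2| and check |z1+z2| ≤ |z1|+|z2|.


|z1| = sqrt((-3.3)^2 + 4.5^2) = sqrt(31.14) = 5.5803
|z2| = sqrt(6.3^2 + (-0.1)^2) = sqrt(39.7) = 6.3008
z1+z2 = 3.0000 + 4.4000i
|z1+z2| = sqrt(28.36) = 5.3254
|z1|+|z2| = 5.5803 + 6.3008 = 11.8811

|z1+z2| = 5.3254 ≤ |z1|+|z2| = 11.8811 (verified)


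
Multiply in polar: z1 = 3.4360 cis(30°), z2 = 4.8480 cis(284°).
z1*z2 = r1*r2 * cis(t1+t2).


r = 3.4360 * 4.8480 = 16.6577
theta = 30° + 284° = 314° = 314° (mod 360)

16.6577 cis(314°)


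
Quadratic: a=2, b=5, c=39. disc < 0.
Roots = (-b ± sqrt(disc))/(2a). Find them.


disc = 5^2 - 4*2*39 = 25 - 312 = -287
sqrt(|disc|) = sqrt(287) = 16.9411
Real part = -5/(2*2) = -1.2500
Imag part = 16.9411/(2*2) = 4.2353

-1.2500 ± 4.2353i


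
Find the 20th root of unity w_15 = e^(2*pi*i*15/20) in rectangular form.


Angle = 360*15/20 = 270°
a = cos(270°) = 0
b = sin(270°) = -1.0000

0 - 1.0000i


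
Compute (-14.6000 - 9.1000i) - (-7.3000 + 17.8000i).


Real: -14.6 + 7.3 = -7.3
Imag: -9.1 - 17.8 = -26.9

-7.3000 - 26.9000i


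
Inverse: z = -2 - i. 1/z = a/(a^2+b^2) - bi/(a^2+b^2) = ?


|z|^2 = 4+1 = 5
1/z = (-2 + 1i)/5

1/z = -0.4000 + 0.2000i


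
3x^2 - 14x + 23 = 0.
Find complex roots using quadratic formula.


disc = (-14)^2 - 4*3*23 = 196 - 276 = -80
sqrt(|disc|) = sqrt(80) = 8.9443
Real part = 14/(2*3) = 2.3333
Imag part = 8.9443/(2*3) = 1.4907

2.3333 ± 1.4907i


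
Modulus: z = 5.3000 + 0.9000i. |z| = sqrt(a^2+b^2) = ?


|z| = sqrt(5.3^2 + 0.9^2) = sqrt(28.09 + 0.81) = sqrt(28.9) = 5.3759

|z| = 5.3759


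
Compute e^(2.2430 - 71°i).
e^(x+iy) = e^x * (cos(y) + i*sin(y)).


e^2.2430 = 9.4216
cos(-71°) = 0.32557
sin(-71°) = -0.94552
Real = 9.4216*0.32557 = 3.0674
Imag = 9.4216*(-0.94552) = -8.9083

3.0674 - 8.9083i


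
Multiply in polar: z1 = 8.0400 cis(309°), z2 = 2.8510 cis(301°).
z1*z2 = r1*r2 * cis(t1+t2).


r = 8.0400 * 2.8510 = 22.9220
theta = 309° + 301° = 610° = 250° (mod 360)

22.9220 cis(250°)


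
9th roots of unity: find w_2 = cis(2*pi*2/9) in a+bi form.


Angle = 360*2/9 = 80°
a = cos(80°) = 0.1736
b = sin(80°) = 0.9848

0.1736 + 0.9848i


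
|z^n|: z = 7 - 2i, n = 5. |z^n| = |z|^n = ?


|z| = sqrt(49+4) = sqrt(53) = 7.2801
|z^5| = |z|^5 = (sqrt(53))^5 = 53^2 * sqrt(53) = 2809*sqrt(53)

|z^5| = 2809*sqrt(53) ≈ 20449.8287
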